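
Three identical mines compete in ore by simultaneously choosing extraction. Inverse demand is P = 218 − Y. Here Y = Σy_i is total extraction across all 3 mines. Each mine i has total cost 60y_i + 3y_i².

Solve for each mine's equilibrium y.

A representative mine's profit is π_i = y_i(218 − Y) − 60y_i − 3y_i², with Y = y_i + Σ_{j≠i} y_j.
First-order condition: 158 − 8y_i − Σ_{j≠i} y_j = 0.
With identical mines, set every y_j = y: then 158 − 8y − 2y = 0, i.e. y = 158/10 = 15.8.

15.8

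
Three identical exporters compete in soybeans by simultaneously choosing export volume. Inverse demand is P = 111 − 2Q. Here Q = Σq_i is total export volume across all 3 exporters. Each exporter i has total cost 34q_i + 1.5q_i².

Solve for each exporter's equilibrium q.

A representative exporter's profit is π_i = q_i(111 − 2Q) − 34q_i − 1.5q_i², with Q = q_i + Σ_{j≠i} q_j.
First-order condition: 77 − 7q_i − 2Σ_{j≠i} q_j = 0.
Imposing symmetry (q_j = q for all j) turns Σ_{j≠i} q_j into 2q, so 77 = 11q and q = 7.

7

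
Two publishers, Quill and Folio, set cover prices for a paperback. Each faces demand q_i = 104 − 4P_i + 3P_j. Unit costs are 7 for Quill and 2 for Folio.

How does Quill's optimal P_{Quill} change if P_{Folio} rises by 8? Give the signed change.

3

Quill's profit: π = (P_{Quill} − 7)(104 − 4P_{Quill} + 3P_{Folio}).
∂π/∂P_{Quill} = 132 − 8P_{Quill} + 3P_{Folio} = 0 ⇒ P_{Quill} = 16.5 + 0.375P_{Folio}.
The reaction-function slope is 0.375, so an 8-unit rise in P_{Folio} moves P_{Quill} by 0.375 × 8 = 3. Quill's best response rises — the actions are strategic complements.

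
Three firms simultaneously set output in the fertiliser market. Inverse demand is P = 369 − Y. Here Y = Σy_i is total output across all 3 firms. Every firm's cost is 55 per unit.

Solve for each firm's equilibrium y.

78.5

A representative firm's profit is π_i = y_i(369 − Y) − 55y_i, with Y = y_i + Σ_{j≠i} y_j.
First-order condition: 314 − 2y_i − Σ_{j≠i} y_j = 0.
With identical firms, set every y_j = y: then 314 − 2y − 2y = 0, i.e. y = 314/4 = 78.5.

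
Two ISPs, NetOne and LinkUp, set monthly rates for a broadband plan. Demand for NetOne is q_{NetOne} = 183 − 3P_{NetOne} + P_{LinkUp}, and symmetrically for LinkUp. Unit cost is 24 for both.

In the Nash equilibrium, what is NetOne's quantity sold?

81

NetOne's profit: π = (P_{NetOne} − 24)(183 − 3P_{NetOne} + P_{LinkUp}).
∂π/∂P_{NetOne} = 255 − 6P_{NetOne} + P_{LinkUp} = 0 ⇒ P_{NetOne} = 42.5 + (1/6)P_{LinkUp}.
Setting P_{NetOne} = P_{LinkUp} in the reaction function: P_{NetOne} = 42.5 + (1/6)P_{NetOne}, so P_{NetOne} = 42.5 / (5/6) = 51.
q_{NetOne} = 183 − 3·51 + 51 = 81.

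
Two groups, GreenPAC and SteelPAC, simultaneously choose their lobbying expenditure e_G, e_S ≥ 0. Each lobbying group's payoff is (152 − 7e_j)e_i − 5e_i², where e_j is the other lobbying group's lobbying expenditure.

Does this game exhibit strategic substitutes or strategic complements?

GreenPAC's payoff is (152 − 7e_S)e_G − 5e_G².
∂π/∂e_G = 152 − 7e_S − 10e_G = 0, so e_G = 15.2 − 0.7e_S.
The best-response slope de_G/de_S = −0.7 < 0: the reaction function is downward-sloping, so the choices are strategic substitutes.

strategic substitutes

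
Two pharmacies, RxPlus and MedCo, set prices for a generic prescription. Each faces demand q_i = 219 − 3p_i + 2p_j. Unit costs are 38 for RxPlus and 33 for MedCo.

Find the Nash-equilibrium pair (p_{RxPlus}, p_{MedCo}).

RxPlus's profit: π = (p_{RxPlus} − 38)(219 − 3p_{RxPlus} + 2p_{MedCo}).
∂π/∂p_{RxPlus} = 333 − 6p_{RxPlus} + 2p_{MedCo} = 0 ⇒ p_{RxPlus} = 55.5 + (1/3)p_{MedCo}.
Similarly p_{MedCo} = 53 + (1/3)p_{RxPlus}.
Solving the two reaction functions simultaneously: (1 − (1/3)(1/3))p_{RxPlus} = 55.5 + (1/3)·53, so (8/9)p_{RxPlus} = 439/6 and p_{RxPlus} = 82.3125.
Then p_{MedCo} = 53 + (1/3)·82.3125 = 80.4375.

82.3125, 80.4375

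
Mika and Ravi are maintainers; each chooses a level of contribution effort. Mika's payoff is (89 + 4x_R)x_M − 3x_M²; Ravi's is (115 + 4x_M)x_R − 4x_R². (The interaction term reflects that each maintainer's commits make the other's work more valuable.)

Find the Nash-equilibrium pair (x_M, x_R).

36.625, 32.6875

Expanding Mika's payoff: 89x_M + 4x_Rx_M − 3x_M².
∂π/∂x_M = 89 + 4x_R − 6x_M = 0, so x_M = 89/6 + (2/3)x_R.
Likewise for Ravi: x_R = 14.375 + 0.5x_M.
Plugging x_R into Mika's best response: x_M = 89/6 + (2/3)(14.375 + 0.5x_M) ⇒ (2/3)x_M = 293/12, so x_M = 36.625.
Then x_R = 14.375 + 0.5·36.625 = 32.6875.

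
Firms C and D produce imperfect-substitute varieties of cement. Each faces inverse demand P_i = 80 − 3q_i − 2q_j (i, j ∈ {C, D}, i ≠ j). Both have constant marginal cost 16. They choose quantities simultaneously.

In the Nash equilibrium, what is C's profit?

192

Firm C's profit: π = q_C(80 − 3q_C − 2q_D) − 16q_C.
∂π/∂q_C = 64 − 6q_C − 2q_D = 0 ⇒ q_C = 32/3 − (1/3)q_D.
The game is symmetric, so in equilibrium q_D = q_C: the reaction function gives (4/3)q_C = 32/3, hence q_C = 8.
P_C = 80 − 3·8 − 2·8 = 40.
Profit = (40 − 16)·8 = 192.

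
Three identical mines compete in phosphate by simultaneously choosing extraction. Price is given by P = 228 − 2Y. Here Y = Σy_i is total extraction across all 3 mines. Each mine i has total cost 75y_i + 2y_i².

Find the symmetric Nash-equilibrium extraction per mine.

12.75

A representative mine's profit is π_i = y_i(228 − 2Y) − 75y_i − 2y_i², with Y = y_i + Σ_{j≠i} y_j.
First-order condition: 153 − 8y_i − 2Σ_{j≠i} y_j = 0.
Imposing symmetry (y_j = y for all j) turns Σ_{j≠i} y_j into 2y, so 153 = 12y and y = 12.75.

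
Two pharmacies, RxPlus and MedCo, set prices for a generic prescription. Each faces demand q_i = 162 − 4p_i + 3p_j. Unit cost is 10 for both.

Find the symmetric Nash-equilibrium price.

RxPlus's profit: π = (p_{RxPlus} − 10)(162 − 4p_{RxPlus} + 3p_{MedCo}).
∂π/∂p_{RxPlus} = 202 − 8p_{RxPlus} + 3p_{MedCo} = 0 ⇒ p_{RxPlus} = 25.25 + 0.375p_{MedCo}.
Setting p_{RxPlus} = p_{MedCo} in the reaction function: p_{RxPlus} = 25.25 + 0.375p_{RxPlus}, so p_{RxPlus} = 25.25 / 0.625 = 40.4.

40.4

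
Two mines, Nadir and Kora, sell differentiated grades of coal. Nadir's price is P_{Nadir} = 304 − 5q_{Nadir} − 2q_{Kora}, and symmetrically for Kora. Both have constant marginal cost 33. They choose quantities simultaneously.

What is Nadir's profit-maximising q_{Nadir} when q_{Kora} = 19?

Mine Nadir's profit: π = q_{Nadir}(304 − 5q_{Nadir} − 2q_{Kora}) − 33q_{Nadir}.
∂π/∂q_{Nadir} = 271 − 10q_{Nadir} − 2q_{Kora} = 0 ⇒ q_{Nadir} = 27.1 − 0.2q_{Kora}.
At q_{Kora} = 19: q_{Nadir} = 27.1 − 0.2·19 = 23.3.

23.3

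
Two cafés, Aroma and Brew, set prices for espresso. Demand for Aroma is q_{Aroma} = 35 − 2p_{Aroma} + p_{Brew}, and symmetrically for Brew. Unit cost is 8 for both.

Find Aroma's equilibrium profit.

162

Aroma's profit: π = (p_{Aroma} − 8)(35 − 2p_{Aroma} + p_{Brew}).
∂π/∂p_{Aroma} = 51 − 4p_{Aroma} + p_{Brew} = 0 ⇒ p_{Aroma} = 12.75 + 0.25p_{Brew}.
By symmetry p_{Brew} = p_{Aroma}; substituting into the reaction function, 0.75p_{Aroma} = 12.75 and p_{Aroma} = 17.
q_{Aroma} = 35 − 2·17 + 17 = 18.
Profit = (17 − 8)·18 = 162.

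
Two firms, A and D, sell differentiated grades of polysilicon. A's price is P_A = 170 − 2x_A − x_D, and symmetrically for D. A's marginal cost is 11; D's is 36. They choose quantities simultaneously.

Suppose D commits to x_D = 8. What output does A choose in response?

Firm A's profit: π = x_A(170 − 2x_A − x_D) − 11x_A.
∂π/∂x_A = 159 − 4x_A − x_D = 0 ⇒ x_A = 39.75 − 0.25x_D.
At x_D = 8: x_A = 39.75 − 0.25·8 = 37.75.

37.75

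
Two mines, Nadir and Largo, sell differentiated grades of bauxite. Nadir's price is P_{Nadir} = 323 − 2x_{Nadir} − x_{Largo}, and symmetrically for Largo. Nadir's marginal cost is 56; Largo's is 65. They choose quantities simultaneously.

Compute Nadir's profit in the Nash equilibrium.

5832

Mine Nadir's profit: π = x_{Nadir}(323 − 2x_{Nadir} − x_{Largo}) − 56x_{Nadir}.
∂π/∂x_{Nadir} = 267 − 4x_{Nadir} − x_{Largo} = 0 ⇒ x_{Nadir} = 66.75 − 0.25x_{Largo}.
Similarly x_{Largo} = 64.5 − 0.25x_{Nadir}.
Substituting the second reaction function into the first: x_{Nadir} = 66.75 − 0.25(64.5 − 0.25x_{Nadir}), which gives 0.9375x_{Nadir} = 50.625 ⇒ x_{Nadir} = 54.
Then x_{Largo} = 64.5 − 0.25·54 = 51.
P_{Nadir} = 323 − 2·54 − 51 = 164.
Profit = (164 − 56)·54 = 5832.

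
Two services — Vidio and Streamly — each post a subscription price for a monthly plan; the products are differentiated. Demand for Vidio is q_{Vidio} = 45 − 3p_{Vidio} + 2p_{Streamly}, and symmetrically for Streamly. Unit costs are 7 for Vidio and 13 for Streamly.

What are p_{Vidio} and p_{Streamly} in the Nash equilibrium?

17.625, 19.875

Vidio's profit: π = (p_{Vidio} − 7)(45 − 3p_{Vidio} + 2p_{Streamly}).
∂π/∂p_{Vidio} = 66 − 6p_{Vidio} + 2p_{Streamly} = 0 ⇒ p_{Vidio} = 11 + (1/3)p_{Streamly}.
Similarly p_{Streamly} = 14 + (1/3)p_{Vidio}.
Plugging p_{Streamly} into Vidio's best response: p_{Vidio} = 11 + (1/3)(14 + (1/3)p_{Vidio}) ⇒ (8/9)p_{Vidio} = 47/3, so p_{Vidio} = 17.625.
Then p_{Streamly} = 14 + (1/3)·17.625 = 19.875.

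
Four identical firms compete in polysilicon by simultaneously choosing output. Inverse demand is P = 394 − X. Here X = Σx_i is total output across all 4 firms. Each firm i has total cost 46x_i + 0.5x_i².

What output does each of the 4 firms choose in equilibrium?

A representative firm's profit is π_i = x_i(394 − X) − 46x_i − 0.5x_i², with X = x_i + Σ_{j≠i} x_j.
First-order condition: 348 − 3x_i − Σ_{j≠i} x_j = 0.
With identical firms, set every x_j = x: then 348 − 3x − 3x = 0, i.e. x = 348/6 = 58.

58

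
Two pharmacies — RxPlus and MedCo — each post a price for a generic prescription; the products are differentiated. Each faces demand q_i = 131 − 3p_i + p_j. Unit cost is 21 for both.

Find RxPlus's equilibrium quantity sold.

RxPlus's profit: π = (p_{RxPlus} − 21)(131 − 3p_{RxPlus} + p_{MedCo}).
∂π/∂p_{RxPlus} = 194 − 6p_{RxPlus} + p_{MedCo} = 0 ⇒ p_{RxPlus} = 97/3 + (1/6)p_{MedCo}.
The game is symmetric, so in equilibrium p_{MedCo} = p_{RxPlus}: the reaction function gives (5/6)p_{RxPlus} = 97/3, hence p_{RxPlus} = 38.8.
q_{RxPlus} = 131 − 3·38.8 + 38.8 = 53.4.

53.4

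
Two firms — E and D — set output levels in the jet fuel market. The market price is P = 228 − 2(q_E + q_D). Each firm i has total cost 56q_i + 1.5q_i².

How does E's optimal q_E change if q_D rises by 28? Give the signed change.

Firm E's profit: π = q_E(228 − 2(q_E + q_D)) − 56q_E − 1.5q_E².
∂π/∂q_E = 172 − 7q_E − 2q_D = 0, so q_E = 172/7 − (2/7)q_D.
The reaction-function slope is −2/7, so a 28-unit rise in q_D moves q_E by −2/7 × 28 = −8. E's best response falls — the actions are strategic substitutes.

-8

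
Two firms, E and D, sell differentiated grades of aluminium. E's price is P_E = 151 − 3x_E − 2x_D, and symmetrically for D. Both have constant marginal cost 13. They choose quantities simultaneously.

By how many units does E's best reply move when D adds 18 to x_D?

Firm E's profit: π = x_E(151 − 3x_E − 2x_D) − 13x_E.
∂π/∂x_E = 138 − 6x_E − 2x_D = 0 ⇒ x_E = 23 − (1/3)x_D.
The reaction-function slope is −1/3, so an 18-unit rise in x_D moves x_E by −1/3 × 18 = −6. E's best response falls — the actions are strategic substitutes.

-6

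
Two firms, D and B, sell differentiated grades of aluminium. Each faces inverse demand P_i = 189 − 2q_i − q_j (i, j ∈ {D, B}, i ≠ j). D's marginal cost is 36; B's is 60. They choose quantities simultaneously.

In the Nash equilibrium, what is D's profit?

Firm D's profit: π = q_D(189 − 2q_D − q_B) − 36q_D.
∂π/∂q_D = 153 − 4q_D − q_B = 0 ⇒ q_D = 38.25 − 0.25q_B.
Similarly q_B = 32.25 − 0.25q_D.
Solving the two reaction functions simultaneously: (1 − (−0.25)(−0.25))q_D = 38.25 − 0.25·32.25, so 0.9375q_D = 30.1875 and q_D = 32.2.
Then q_B = 32.25 − 0.25·32.2 = 24.2.
P_D = 189 − 2·32.2 − 24.2 = 100.4.
Profit = (100.4 − 36)·32.2 = 2073.68.

2073.68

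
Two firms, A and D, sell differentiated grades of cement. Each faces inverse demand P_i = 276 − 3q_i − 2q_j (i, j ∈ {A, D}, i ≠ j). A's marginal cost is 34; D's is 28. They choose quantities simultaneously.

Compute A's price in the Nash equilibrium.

Firm A's profit: π = q_A(276 − 3q_A − 2q_D) − 34q_A.
∂π/∂q_A = 242 − 6q_A − 2q_D = 0 ⇒ q_A = 121/3 − (1/3)q_D.
Similarly q_D = 124/3 − (1/3)q_A.
Solving the two reaction functions simultaneously: (1 − (−1/3)(−1/3))q_A = 121/3 − (1/3)·(124/3), so (8/9)q_A = 239/9 and q_A = 29.875.
Then q_D = 124/3 − (1/3)·29.875 = 31.375.
P_A = 276 − 3·29.875 − 2·31.375 = 123.625.

123.625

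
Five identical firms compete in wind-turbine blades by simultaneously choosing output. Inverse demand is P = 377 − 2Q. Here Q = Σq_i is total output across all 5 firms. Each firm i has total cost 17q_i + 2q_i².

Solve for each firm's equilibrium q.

22.5

A representative firm's profit is π_i = q_i(377 − 2Q) − 17q_i − 2q_i², with Q = q_i + Σ_{j≠i} q_j.
First-order condition: 360 − 8q_i − 2Σ_{j≠i} q_j = 0.
Imposing symmetry (q_j = q for all j) turns Σ_{j≠i} q_j into 4q, so 360 = 16q and q = 22.5.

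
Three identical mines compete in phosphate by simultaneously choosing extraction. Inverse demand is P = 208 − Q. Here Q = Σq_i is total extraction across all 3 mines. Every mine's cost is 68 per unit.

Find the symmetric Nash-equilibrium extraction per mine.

A representative mine's profit is π_i = q_i(208 − Q) − 68q_i, with Q = q_i + Σ_{j≠i} q_j.
First-order condition: 140 − 2q_i − Σ_{j≠i} q_j = 0.
With identical mines, set every q_j = q: then 140 − 2q − 2q = 0, i.e. q = 140/4 = 35.

35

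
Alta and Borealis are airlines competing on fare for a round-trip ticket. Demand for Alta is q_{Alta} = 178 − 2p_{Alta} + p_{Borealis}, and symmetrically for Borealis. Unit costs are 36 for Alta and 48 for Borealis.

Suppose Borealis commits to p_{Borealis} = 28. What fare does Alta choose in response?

69.5

Alta's profit: π = (p_{Alta} − 36)(178 − 2p_{Alta} + p_{Borealis}).
∂π/∂p_{Alta} = 250 − 4p_{Alta} + p_{Borealis} = 0 ⇒ p_{Alta} = 62.5 + 0.25p_{Borealis}.
At p_{Borealis} = 28: p_{Alta} = 62.5 + 0.25·28 = 69.5.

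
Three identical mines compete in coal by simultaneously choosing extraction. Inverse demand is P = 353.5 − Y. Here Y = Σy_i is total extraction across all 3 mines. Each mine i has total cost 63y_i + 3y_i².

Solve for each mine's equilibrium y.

A representative mine's profit is π_i = y_i(353.5 − Y) − 63y_i − 3y_i², with Y = y_i + Σ_{j≠i} y_j.
First-order condition: 290.5 − 8y_i − Σ_{j≠i} y_j = 0.
In a symmetric equilibrium every mine chooses the same y, so Σ_{j≠i} y_j = 2y. The condition becomes 290.5 − 10y = 0, giving y = 290.5/10 = 29.05.

29.05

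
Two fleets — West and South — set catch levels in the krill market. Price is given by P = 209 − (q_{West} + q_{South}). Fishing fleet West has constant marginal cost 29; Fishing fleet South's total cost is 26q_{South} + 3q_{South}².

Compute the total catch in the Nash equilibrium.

96.2

Fishing fleet West's profit: π = q_{West}(209 − (q_{West} + q_{South})) − 29q_{West}.
∂π/∂q_{West} = 180 − 2q_{West} − q_{South} = 0, so q_{West} = 90 − 0.5q_{South}.
For South: ∂π/∂q_{South} = 183 − 8q_{South} − q_{West} = 0 ⇒ q_{South} = 22.875 − 0.125q_{West}.
Solving the two reaction functions simultaneously: (1 − (−0.5)(−0.125))q_{West} = 90 − 0.5·22.875, so 0.9375q_{West} = 78.5625 and q_{West} = 83.8.
Then q_{South} = 22.875 − 0.125·83.8 = 12.4.
Total catch: 83.8 + 12.4 = 96.2.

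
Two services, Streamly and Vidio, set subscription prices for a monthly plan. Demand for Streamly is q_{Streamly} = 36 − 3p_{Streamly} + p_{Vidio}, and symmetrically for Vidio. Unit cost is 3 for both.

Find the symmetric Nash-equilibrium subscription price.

Streamly's profit: π = (p_{Streamly} − 3)(36 − 3p_{Streamly} + p_{Vidio}).
∂π/∂p_{Streamly} = 45 − 6p_{Streamly} + p_{Vidio} = 0 ⇒ p_{Streamly} = 7.5 + (1/6)p_{Vidio}.
By symmetry p_{Vidio} = p_{Streamly}; substituting into the reaction function, (5/6)p_{Streamly} = 7.5 and p_{Streamly} = 9.

9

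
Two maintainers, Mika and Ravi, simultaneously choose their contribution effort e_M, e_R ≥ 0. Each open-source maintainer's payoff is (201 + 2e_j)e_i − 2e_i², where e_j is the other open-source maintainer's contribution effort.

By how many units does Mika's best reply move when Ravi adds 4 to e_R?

Mika's payoff is (201 + 2e_R)e_M − 2e_M².
∂π/∂e_M = 201 + 2e_R − 4e_M = 0, so e_M = 50.25 + 0.5e_R.
The reaction-function slope is 0.5, so a 4-unit rise in e_R moves e_M by 0.5 × 4 = 2. Mika's best response rises — the actions are strategic complements.

2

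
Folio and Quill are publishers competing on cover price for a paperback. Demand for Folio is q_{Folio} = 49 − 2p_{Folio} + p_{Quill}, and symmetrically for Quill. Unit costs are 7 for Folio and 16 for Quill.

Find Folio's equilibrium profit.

462.08

Folio's profit: π = (p_{Folio} − 7)(49 − 2p_{Folio} + p_{Quill}).
∂π/∂p_{Folio} = 63 − 4p_{Folio} + p_{Quill} = 0 ⇒ p_{Folio} = 15.75 + 0.25p_{Quill}.
Similarly p_{Quill} = 20.25 + 0.25p_{Folio}.
Plugging p_{Quill} into Folio's best response: p_{Folio} = 15.75 + 0.25(20.25 + 0.25p_{Folio}) ⇒ 0.9375p_{Folio} = 20.8125, so p_{Folio} = 22.2.
Then p_{Quill} = 20.25 + 0.25·22.2 = 25.8.
q_{Folio} = 49 − 2·22.2 + 25.8 = 30.4.
Profit = (22.2 − 7)·30.4 = 462.08.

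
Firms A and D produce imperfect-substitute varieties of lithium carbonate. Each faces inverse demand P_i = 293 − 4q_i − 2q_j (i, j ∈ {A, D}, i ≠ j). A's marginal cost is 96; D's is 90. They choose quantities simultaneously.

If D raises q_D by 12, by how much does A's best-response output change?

-3

Firm A's profit: π = q_A(293 − 4q_A − 2q_D) − 96q_A.
∂π/∂q_A = 197 − 8q_A − 2q_D = 0 ⇒ q_A = 24.625 − 0.25q_D.
The reaction-function slope is −0.25, so a 12-unit rise in q_D moves q_A by −0.25 × 12 = −3. A's best response falls — the actions are strategic substitutes.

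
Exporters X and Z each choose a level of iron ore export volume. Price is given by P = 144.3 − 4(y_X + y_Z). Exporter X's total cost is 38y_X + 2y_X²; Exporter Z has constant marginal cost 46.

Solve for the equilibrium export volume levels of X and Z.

5.715, 9.43

Exporter X's profit: π = y_X(144.3 − 4(y_X + y_Z)) − 38y_X − 2y_X².
∂π/∂y_X = 106.3 − 12y_X − 4y_Z = 0, so y_X = 1063/120 − (1/3)y_Z.
For Z: ∂π/∂y_Z = 98.3 − 8y_Z − 4y_X = 0 ⇒ y_Z = 12.2875 − 0.5y_X.
Solving the two reaction functions simultaneously: (1 − (−1/3)(−0.5))y_X = 1063/120 − (1/3)·12.2875, so (5/6)y_X = 4.7625 and y_X = 5.715.
Then y_Z = 12.2875 − 0.5·5.715 = 9.43.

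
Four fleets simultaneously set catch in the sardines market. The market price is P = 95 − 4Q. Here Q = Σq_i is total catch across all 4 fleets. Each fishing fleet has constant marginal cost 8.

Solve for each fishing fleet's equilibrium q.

A representative fishing fleet's profit is π_i = q_i(95 − 4Q) − 8q_i, with Q = q_i + Σ_{j≠i} q_j.
First-order condition: 87 − 8q_i − 4Σ_{j≠i} q_j = 0.
In a symmetric equilibrium every fishing fleet chooses the same q, so Σ_{j≠i} q_j = 3q. The condition becomes 87 − 20q = 0, giving q = 87/20 = 4.35.

4.35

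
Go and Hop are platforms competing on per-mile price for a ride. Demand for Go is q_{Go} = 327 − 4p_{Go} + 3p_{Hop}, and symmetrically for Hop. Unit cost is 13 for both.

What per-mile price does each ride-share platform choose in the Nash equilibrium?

Go's profit: π = (p_{Go} − 13)(327 − 4p_{Go} + 3p_{Hop}).
∂π/∂p_{Go} = 379 − 8p_{Go} + 3p_{Hop} = 0 ⇒ p_{Go} = 47.375 + 0.375p_{Hop}.
By symmetry p_{Hop} = p_{Go}; substituting into the reaction function, 0.625p_{Go} = 47.375 and p_{Go} = 75.8.

75.8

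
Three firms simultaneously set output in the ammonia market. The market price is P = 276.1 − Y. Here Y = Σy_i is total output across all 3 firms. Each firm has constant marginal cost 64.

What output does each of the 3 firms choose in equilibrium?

A representative firm's profit is π_i = y_i(276.1 − Y) − 64y_i, with Y = y_i + Σ_{j≠i} y_j.
First-order condition: 212.1 − 2y_i − Σ_{j≠i} y_j = 0.
With identical firms, set every y_j = y: then 212.1 − 2y − 2y = 0, i.e. y = 212.1/4 = 53.025.

53.025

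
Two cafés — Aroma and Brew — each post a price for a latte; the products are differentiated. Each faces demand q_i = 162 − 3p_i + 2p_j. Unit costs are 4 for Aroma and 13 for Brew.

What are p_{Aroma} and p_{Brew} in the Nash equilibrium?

Aroma's profit: π = (p_{Aroma} − 4)(162 − 3p_{Aroma} + 2p_{Brew}).
∂π/∂p_{Aroma} = 174 − 6p_{Aroma} + 2p_{Brew} = 0 ⇒ p_{Aroma} = 29 + (1/3)p_{Brew}.
Similarly p_{Brew} = 33.5 + (1/3)p_{Aroma}.
Solving the two reaction functions simultaneously: (1 − (1/3)(1/3))p_{Aroma} = 29 + (1/3)·33.5, so (8/9)p_{Aroma} = 241/6 and p_{Aroma} = 45.1875.
Then p_{Brew} = 33.5 + (1/3)·45.1875 = 48.5625.

45.1875, 48.5625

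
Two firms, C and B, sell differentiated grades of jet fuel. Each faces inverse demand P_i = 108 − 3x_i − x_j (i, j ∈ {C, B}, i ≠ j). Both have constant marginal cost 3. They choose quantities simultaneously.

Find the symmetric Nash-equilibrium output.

15

Firm C's profit: π = x_C(108 − 3x_C − x_B) − 3x_C.
∂π/∂x_C = 105 − 6x_C − x_B = 0 ⇒ x_C = 17.5 − (1/6)x_B.
Setting x_C = x_B in the reaction function: x_C = 17.5 − (1/6)x_C, so x_C = 17.5 / (7/6) = 15.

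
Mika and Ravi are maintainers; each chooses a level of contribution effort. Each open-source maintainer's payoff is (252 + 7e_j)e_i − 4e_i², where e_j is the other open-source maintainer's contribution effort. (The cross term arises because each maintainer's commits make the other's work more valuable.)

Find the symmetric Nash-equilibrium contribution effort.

Mika's payoff is (252 + 7e_R)e_M − 4e_M².
∂π/∂e_M = 252 + 7e_R − 8e_M = 0, so e_M = 31.5 + 0.875e_R.
The game is symmetric, so in equilibrium e_R = e_M: the reaction function gives 0.125e_M = 31.5, hence e_M = 252.

252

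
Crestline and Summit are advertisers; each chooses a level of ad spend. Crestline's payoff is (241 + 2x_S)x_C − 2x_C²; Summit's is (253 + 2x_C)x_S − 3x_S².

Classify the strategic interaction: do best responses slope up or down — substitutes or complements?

Expanding Crestline's payoff: 241x_C + 2x_Sx_C − 2x_C².
∂π/∂x_C = 241 + 2x_S − 4x_C = 0, so x_C = 60.25 + 0.5x_S.
The best-response slope dx_C/dx_S = 0.5 > 0: the reaction function is upward-sloping, so the choices are strategic complements.

strategic complements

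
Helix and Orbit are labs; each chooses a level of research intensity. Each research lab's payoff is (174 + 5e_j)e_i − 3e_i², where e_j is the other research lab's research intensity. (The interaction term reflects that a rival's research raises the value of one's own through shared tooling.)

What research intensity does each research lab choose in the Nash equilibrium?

Helix's payoff is (174 + 5e_O)e_H − 3e_H².
∂π/∂e_H = 174 + 5e_O − 6e_H = 0, so e_H = 29 + (5/6)e_O.
The game is symmetric, so in equilibrium e_O = e_H: the reaction function gives (1/6)e_H = 29, hence e_H = 174.

174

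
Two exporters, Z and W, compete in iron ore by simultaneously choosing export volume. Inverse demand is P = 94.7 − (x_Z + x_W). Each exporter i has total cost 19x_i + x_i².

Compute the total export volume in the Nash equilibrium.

Exporter Z's profit: π = x_Z(94.7 − (x_Z + x_W)) − 19x_Z − x_Z².
∂π/∂x_Z = 75.7 − 4x_Z − x_W = 0, so x_Z = 18.925 − 0.25x_W.
By symmetry x_W = x_Z; substituting into the reaction function, 1.25x_Z = 18.925 and x_Z = 15.14.
Total export volume: 15.14 + 15.14 = 30.28.

30.28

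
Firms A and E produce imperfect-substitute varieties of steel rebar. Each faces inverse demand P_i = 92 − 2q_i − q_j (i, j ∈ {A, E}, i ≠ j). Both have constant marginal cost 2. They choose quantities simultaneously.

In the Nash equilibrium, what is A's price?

Firm A's profit: π = q_A(92 − 2q_A − q_E) − 2q_A.
∂π/∂q_A = 90 − 4q_A − q_E = 0 ⇒ q_A = 22.5 − 0.25q_E.
By symmetry q_E = q_A; substituting into the reaction function, 1.25q_A = 22.5 and q_A = 18.
P_A = 92 − 2·18 − 18 = 38.

38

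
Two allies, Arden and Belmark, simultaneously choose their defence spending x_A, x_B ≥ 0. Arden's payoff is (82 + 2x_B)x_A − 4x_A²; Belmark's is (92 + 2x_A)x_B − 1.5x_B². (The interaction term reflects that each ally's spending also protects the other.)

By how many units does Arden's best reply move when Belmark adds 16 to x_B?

Expanding Arden's payoff: 82x_A + 2x_Bx_A − 4x_A².
∂π/∂x_A = 82 + 2x_B − 8x_A = 0, so x_A = 10.25 + 0.25x_B.
The reaction-function slope is 0.25, so a 16-unit rise in x_B moves x_A by 0.25 × 16 = 4. Arden's best response rises — the actions are strategic complements.

4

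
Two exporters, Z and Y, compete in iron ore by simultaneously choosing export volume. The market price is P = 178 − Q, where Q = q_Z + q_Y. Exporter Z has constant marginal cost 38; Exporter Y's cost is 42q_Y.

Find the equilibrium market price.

86

Exporter Z's profit: π = q_Z(178 − (q_Z + q_Y)) − 38q_Z.
∂π/∂q_Z = 140 − 2q_Z − q_Y = 0, so q_Z = 70 − 0.5q_Y.
By the same steps for Y: q_Y = 68 − 0.5q_Z.
Substituting the second reaction function into the first: q_Z = 70 − 0.5(68 − 0.5q_Z), which gives 0.75q_Z = 36 ⇒ q_Z = 48.
Then q_Y = 68 − 0.5·48 = 44.
Equilibrium price: P = 178 − 92 = 86.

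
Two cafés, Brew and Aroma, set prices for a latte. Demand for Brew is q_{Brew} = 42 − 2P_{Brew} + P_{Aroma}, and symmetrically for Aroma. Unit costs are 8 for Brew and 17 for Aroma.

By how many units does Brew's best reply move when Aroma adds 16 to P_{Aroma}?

4

Brew's profit: π = (P_{Brew} − 8)(42 − 2P_{Brew} + P_{Aroma}).
∂π/∂P_{Brew} = 58 − 4P_{Brew} + P_{Aroma} = 0 ⇒ P_{Brew} = 14.5 + 0.25P_{Aroma}.
The reaction-function slope is 0.25, so a 16-unit rise in P_{Aroma} moves P_{Brew} by 0.25 × 16 = 4. Brew's best response rises — the actions are strategic complements.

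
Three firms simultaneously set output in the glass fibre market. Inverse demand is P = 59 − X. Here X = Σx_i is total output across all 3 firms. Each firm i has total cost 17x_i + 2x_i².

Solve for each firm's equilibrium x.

5.25

A representative firm's profit is π_i = x_i(59 − X) − 17x_i − 2x_i², with X = x_i + Σ_{j≠i} x_j.
First-order condition: 42 − 6x_i − Σ_{j≠i} x_j = 0.
Imposing symmetry (x_j = x for all j) turns Σ_{j≠i} x_j into 2x, so 42 = 8x and x = 5.25.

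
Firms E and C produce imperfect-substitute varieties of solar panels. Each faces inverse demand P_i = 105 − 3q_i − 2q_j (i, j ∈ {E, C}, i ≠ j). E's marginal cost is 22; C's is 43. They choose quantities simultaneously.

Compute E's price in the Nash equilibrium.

Firm E's profit: π = q_E(105 − 3q_E − 2q_C) − 22q_E.
∂π/∂q_E = 83 − 6q_E − 2q_C = 0 ⇒ q_E = 83/6 − (1/3)q_C.
Similarly q_C = 31/3 − (1/3)q_E.
Substituting the second reaction function into the first: q_E = 83/6 − (1/3)(31/3 − (1/3)q_E), which gives (8/9)q_E = 187/18 ⇒ q_E = 11.6875.
Then q_C = 31/3 − (1/3)·11.6875 = 6.4375.
P_E = 105 − 3·11.6875 − 2·6.4375 = 57.0625.

57.0625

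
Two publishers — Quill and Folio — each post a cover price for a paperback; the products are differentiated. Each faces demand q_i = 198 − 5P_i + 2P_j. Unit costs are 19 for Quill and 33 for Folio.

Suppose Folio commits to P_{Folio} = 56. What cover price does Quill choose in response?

40.5

Quill's profit: π = (P_{Quill} − 19)(198 − 5P_{Quill} + 2P_{Folio}).
∂π/∂P_{Quill} = 293 − 10P_{Quill} + 2P_{Folio} = 0 ⇒ P_{Quill} = 29.3 + 0.2P_{Folio}.
At P_{Folio} = 56: P_{Quill} = 29.3 + 0.2·56 = 40.5.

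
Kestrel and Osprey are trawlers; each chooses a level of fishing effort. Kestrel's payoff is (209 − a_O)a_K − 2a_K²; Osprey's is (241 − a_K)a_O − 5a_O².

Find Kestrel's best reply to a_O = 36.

43.25

Expanding Kestrel's payoff: 209a_K − a_Oa_K − 2a_K².
∂π/∂a_K = 209 − a_O − 4a_K = 0, so a_K = 52.25 − 0.25a_O.
At a_O = 36: a_K = 52.25 − 0.25·36 = 43.25.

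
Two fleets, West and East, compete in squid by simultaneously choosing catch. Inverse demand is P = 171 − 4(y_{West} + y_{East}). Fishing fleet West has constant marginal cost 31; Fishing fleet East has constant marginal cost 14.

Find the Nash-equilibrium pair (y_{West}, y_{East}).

10.25, 14.5

Fishing fleet West's profit: π = y_{West}(171 − 4(y_{West} + y_{East})) − 31y_{West}.
∂π/∂y_{West} = 140 − 8y_{West} − 4y_{East} = 0, so y_{West} = 17.5 − 0.5y_{East}.
By the same steps for East: y_{East} = 19.625 − 0.5y_{West}.
Solving the two reaction functions simultaneously: (1 − (−0.5)(−0.5))y_{West} = 17.5 − 0.5·19.625, so 0.75y_{West} = 7.6875 and y_{West} = 10.25.
Then y_{East} = 19.625 − 0.5·10.25 = 14.5.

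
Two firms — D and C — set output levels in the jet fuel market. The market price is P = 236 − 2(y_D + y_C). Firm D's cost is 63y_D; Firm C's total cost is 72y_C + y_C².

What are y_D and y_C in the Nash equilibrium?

Firm D's profit: π = y_D(236 − 2(y_D + y_C)) − 63y_D.
∂π/∂y_D = 173 − 4y_D − 2y_C = 0, so y_D = 43.25 − 0.5y_C.
For C: ∂π/∂y_C = 164 − 6y_C − 2y_D = 0 ⇒ y_C = 82/3 − (1/3)y_D.
Substituting the second reaction function into the first: y_D = 43.25 − 0.5(82/3 − (1/3)y_D), which gives (5/6)y_D = 355/12 ⇒ y_D = 35.5.
Then y_C = 82/3 − (1/3)·35.5 = 15.5.

35.5, 15.5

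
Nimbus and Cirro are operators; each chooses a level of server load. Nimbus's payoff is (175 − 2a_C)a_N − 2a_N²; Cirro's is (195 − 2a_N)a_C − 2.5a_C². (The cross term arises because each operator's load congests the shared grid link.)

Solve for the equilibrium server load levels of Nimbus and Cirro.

30.3125, 26.875

Expanding Nimbus's payoff: 175a_N − 2a_Ca_N − 2a_N².
∂π/∂a_N = 175 − 2a_C − 4a_N = 0, so a_N = 43.75 − 0.5a_C.
Likewise for Cirro: a_C = 39 − 0.4a_N.
Plugging a_C into Nimbus's best response: a_N = 43.75 − 0.5(39 − 0.4a_N) ⇒ 0.8a_N = 24.25, so a_N = 30.3125.
Then a_C = 39 − 0.4·30.3125 = 26.875.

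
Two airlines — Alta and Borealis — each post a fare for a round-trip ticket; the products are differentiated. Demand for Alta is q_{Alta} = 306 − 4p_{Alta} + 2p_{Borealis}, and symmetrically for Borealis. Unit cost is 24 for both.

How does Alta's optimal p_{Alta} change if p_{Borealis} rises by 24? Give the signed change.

6

Alta's profit: π = (p_{Alta} − 24)(306 − 4p_{Alta} + 2p_{Borealis}).
∂π/∂p_{Alta} = 402 − 8p_{Alta} + 2p_{Borealis} = 0 ⇒ p_{Alta} = 50.25 + 0.25p_{Borealis}.
The reaction-function slope is 0.25, so a 24-unit rise in p_{Borealis} moves p_{Alta} by 0.25 × 24 = 6. Alta's best response rises — the actions are strategic complements.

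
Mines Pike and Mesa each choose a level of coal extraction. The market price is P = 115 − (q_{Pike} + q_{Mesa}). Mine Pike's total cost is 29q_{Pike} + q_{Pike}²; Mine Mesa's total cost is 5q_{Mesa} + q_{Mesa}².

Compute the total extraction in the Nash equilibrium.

39.2

Mine Pike's profit: π = q_{Pike}(115 − (q_{Pike} + q_{Mesa})) − 29q_{Pike} − q_{Pike}².
∂π/∂q_{Pike} = 86 − 4q_{Pike} − q_{Mesa} = 0, so q_{Pike} = 21.5 − 0.25q_{Mesa}.
By the same steps for Mesa: q_{Mesa} = 27.5 − 0.25q_{Pike}.
Plugging q_{Mesa} into Pike's best response: q_{Pike} = 21.5 − 0.25(27.5 − 0.25q_{Pike}) ⇒ 0.9375q_{Pike} = 14.625, so q_{Pike} = 15.6.
Then q_{Mesa} = 27.5 − 0.25·15.6 = 23.6.
Total extraction: 15.6 + 23.6 = 39.2.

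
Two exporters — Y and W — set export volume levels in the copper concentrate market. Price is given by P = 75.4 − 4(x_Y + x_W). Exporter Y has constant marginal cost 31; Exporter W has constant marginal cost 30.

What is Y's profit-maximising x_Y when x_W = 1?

Exporter Y's profit: π = x_Y(75.4 − 4(x_Y + x_W)) − 31x_Y.
∂π/∂x_Y = 44.4 − 8x_Y − 4x_W = 0, so x_Y = 5.55 − 0.5x_W.
At x_W = 1: x_Y = 5.55 − 0.5·1 = 5.05.

5.05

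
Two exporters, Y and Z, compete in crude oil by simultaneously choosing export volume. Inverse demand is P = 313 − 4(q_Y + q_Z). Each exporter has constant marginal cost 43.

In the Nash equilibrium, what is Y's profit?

Exporter Y's profit: π = q_Y(313 − 4(q_Y + q_Z)) − 43q_Y.
∂π/∂q_Y = 270 − 8q_Y − 4q_Z = 0, so q_Y = 33.75 − 0.5q_Z.
Setting q_Y = q_Z in the reaction function: q_Y = 33.75 − 0.5q_Y, so q_Y = 33.75 / 1.5 = 22.5.
Price P = 313 − 4·45 = 133.
Y's profit: (133 − 43)·22.5 = 2025.

2025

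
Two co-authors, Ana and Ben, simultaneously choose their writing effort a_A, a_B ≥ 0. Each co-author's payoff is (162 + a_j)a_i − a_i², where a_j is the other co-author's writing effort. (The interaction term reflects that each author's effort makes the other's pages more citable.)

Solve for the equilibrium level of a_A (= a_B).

162

Ana's payoff is (162 + a_B)a_A − a_A².
∂π/∂a_A = 162 + a_B − 2a_A = 0, so a_A = 81 + 0.5a_B.
By symmetry a_B = a_A; substituting into the reaction function, 0.5a_A = 81 and a_A = 162.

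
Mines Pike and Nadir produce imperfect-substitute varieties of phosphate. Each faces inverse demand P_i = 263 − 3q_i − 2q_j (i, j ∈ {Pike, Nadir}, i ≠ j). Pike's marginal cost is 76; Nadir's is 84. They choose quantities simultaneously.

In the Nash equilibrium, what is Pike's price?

147.625

Mine Pike's profit: π = q_{Pike}(263 − 3q_{Pike} − 2q_{Nadir}) − 76q_{Pike}.
∂π/∂q_{Pike} = 187 − 6q_{Pike} − 2q_{Nadir} = 0 ⇒ q_{Pike} = 187/6 − (1/3)q_{Nadir}.
Similarly q_{Nadir} = 179/6 − (1/3)q_{Pike}.
Solving the two reaction functions simultaneously: (1 − (−1/3)(−1/3))q_{Pike} = 187/6 − (1/3)·(179/6), so (8/9)q_{Pike} = 191/9 and q_{Pike} = 23.875.
Then q_{Nadir} = 179/6 − (1/3)·23.875 = 21.875.
P_{Pike} = 263 − 3·23.875 − 2·21.875 = 147.625.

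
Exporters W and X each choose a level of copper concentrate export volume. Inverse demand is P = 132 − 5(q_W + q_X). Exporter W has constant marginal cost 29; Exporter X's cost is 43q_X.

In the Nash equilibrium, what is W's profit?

304.2

Exporter W's profit: π = q_W(132 − 5(q_W + q_X)) − 29q_W.
∂π/∂q_W = 103 − 10q_W − 5q_X = 0, so q_W = 10.3 − 0.5q_X.
By the same steps for X: q_X = 8.9 − 0.5q_W.
Solving the two reaction functions simultaneously: (1 − (−0.5)(−0.5))q_W = 10.3 − 0.5·8.9, so 0.75q_W = 5.85 and q_W = 7.8.
Then q_X = 8.9 − 0.5·7.8 = 5.
Price P = 132 − 5·12.8 = 68.
W's profit: (68 − 29)·7.8 = 304.2.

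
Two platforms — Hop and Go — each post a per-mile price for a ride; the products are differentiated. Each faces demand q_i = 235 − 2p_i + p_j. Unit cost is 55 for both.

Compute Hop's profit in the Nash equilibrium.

7200

Hop's profit: π = (p_{Hop} − 55)(235 − 2p_{Hop} + p_{Go}).
∂π/∂p_{Hop} = 345 − 4p_{Hop} + p_{Go} = 0 ⇒ p_{Hop} = 86.25 + 0.25p_{Go}.
Setting p_{Hop} = p_{Go} in the reaction function: p_{Hop} = 86.25 + 0.25p_{Hop}, so p_{Hop} = 86.25 / 0.75 = 115.
q_{Hop} = 235 − 2·115 + 115 = 120.
Profit = (115 − 55)·120 = 7200.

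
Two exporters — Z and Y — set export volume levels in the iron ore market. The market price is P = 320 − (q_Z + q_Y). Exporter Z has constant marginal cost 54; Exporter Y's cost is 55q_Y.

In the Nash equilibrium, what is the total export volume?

Exporter Z's profit: π = q_Z(320 − (q_Z + q_Y)) − 54q_Z.
∂π/∂q_Z = 266 − 2q_Z − q_Y = 0, so q_Z = 133 − 0.5q_Y.
By the same steps for Y: q_Y = 132.5 − 0.5q_Z.
Substituting the second reaction function into the first: q_Z = 133 − 0.5(132.5 − 0.5q_Z), which gives 0.75q_Z = 66.75 ⇒ q_Z = 89.
Then q_Y = 132.5 − 0.5·89 = 88.
Total export volume: 89 + 88 = 177.

177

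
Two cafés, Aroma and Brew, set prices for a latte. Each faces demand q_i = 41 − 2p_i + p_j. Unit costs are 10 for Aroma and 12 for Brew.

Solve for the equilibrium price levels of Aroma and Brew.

Aroma's profit: π = (p_{Aroma} − 10)(41 − 2p_{Aroma} + p_{Brew}).
∂π/∂p_{Aroma} = 61 − 4p_{Aroma} + p_{Brew} = 0 ⇒ p_{Aroma} = 15.25 + 0.25p_{Brew}.
Similarly p_{Brew} = 16.25 + 0.25p_{Aroma}.
Substituting the second reaction function into the first: p_{Aroma} = 15.25 + 0.25(16.25 + 0.25p_{Aroma}), which gives 0.9375p_{Aroma} = 19.3125 ⇒ p_{Aroma} = 20.6.
Then p_{Brew} = 16.25 + 0.25·20.6 = 21.4.

20.6, 21.4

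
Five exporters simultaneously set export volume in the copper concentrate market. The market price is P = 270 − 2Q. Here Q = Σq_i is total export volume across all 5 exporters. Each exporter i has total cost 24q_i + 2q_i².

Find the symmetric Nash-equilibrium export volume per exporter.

A representative exporter's profit is π_i = q_i(270 − 2Q) − 24q_i − 2q_i², with Q = q_i + Σ_{j≠i} q_j.
First-order condition: 246 − 8q_i − 2Σ_{j≠i} q_j = 0.
With identical exporters, set every q_j = q: then 246 − 8q − 8q = 0, i.e. q = 246/16 = 15.375.

15.375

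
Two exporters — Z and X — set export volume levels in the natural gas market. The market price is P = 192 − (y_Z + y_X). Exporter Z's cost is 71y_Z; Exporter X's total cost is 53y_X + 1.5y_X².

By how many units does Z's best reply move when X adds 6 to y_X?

Exporter Z's profit: π = y_Z(192 − (y_Z + y_X)) − 71y_Z.
∂π/∂y_Z = 121 − 2y_Z − y_X = 0, so y_Z = 60.5 − 0.5y_X.
The reaction-function slope is −0.5, so a 6-unit rise in y_X moves y_Z by −0.5 × 6 = −3. Z's best response falls — the actions are strategic substitutes.

-3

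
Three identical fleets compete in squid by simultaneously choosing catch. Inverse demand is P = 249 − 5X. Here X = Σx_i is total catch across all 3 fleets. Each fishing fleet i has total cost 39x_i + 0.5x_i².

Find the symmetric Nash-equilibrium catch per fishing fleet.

A representative fishing fleet's profit is π_i = x_i(249 − 5X) − 39x_i − 0.5x_i², with X = x_i + Σ_{j≠i} x_j.
First-order condition: 210 − 11x_i − 5Σ_{j≠i} x_j = 0.
With identical fishing fleets, set every x_j = x: then 210 − 11x − 10x = 0, i.e. x = 210/21 = 10.

10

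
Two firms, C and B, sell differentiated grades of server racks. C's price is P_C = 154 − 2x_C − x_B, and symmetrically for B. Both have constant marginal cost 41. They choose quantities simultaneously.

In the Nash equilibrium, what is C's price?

86.2

Firm C's profit: π = x_C(154 − 2x_C − x_B) − 41x_C.
∂π/∂x_C = 113 − 4x_C − x_B = 0 ⇒ x_C = 28.25 − 0.25x_B.
Setting x_C = x_B in the reaction function: x_C = 28.25 − 0.25x_C, so x_C = 28.25 / 1.25 = 22.6.
P_C = 154 − 2·22.6 − 22.6 = 86.2.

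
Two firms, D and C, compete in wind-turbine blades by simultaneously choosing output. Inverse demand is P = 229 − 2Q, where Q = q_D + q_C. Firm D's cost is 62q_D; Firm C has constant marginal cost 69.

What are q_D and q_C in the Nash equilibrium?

Firm D's profit: π = q_D(229 − 2(q_D + q_C)) − 62q_D.
∂π/∂q_D = 167 − 4q_D − 2q_C = 0, so q_D = 41.75 − 0.5q_C.
By the same steps for C: q_C = 40 − 0.5q_D.
Solving the two reaction functions simultaneously: (1 − (−0.5)(−0.5))q_D = 41.75 − 0.5·40, so 0.75q_D = 21.75 and q_D = 29.
Then q_C = 40 − 0.5·29 = 25.5.

29, 25.5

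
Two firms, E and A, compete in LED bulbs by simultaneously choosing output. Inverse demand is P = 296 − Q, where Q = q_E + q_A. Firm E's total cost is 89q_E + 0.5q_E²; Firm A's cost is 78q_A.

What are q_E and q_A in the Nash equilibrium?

39.2, 89.4

Firm E's profit: π = q_E(296 − (q_E + q_A)) − 89q_E − 0.5q_E².
∂π/∂q_E = 207 − 3q_E − q_A = 0, so q_E = 69 − (1/3)q_A.
For A: ∂π/∂q_A = 218 − 2q_A − q_E = 0 ⇒ q_A = 109 − 0.5q_E.
Substituting the second reaction function into the first: q_E = 69 − (1/3)(109 − 0.5q_E), which gives (5/6)q_E = 98/3 ⇒ q_E = 39.2.
Then q_A = 109 − 0.5·39.2 = 89.4.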